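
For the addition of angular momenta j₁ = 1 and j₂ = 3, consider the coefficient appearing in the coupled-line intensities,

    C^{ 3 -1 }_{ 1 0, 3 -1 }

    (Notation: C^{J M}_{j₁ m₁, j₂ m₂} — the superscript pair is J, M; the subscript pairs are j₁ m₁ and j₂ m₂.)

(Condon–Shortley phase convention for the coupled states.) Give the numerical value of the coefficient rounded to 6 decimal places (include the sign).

+0.288675  (= +√(1/12))

triangle: 1!*1!*5!/8! = 120/40320
(j±m)!: 1!*1!*2!*4!*2!*4! = 2304
prefactor² = (2J+1)*Δ*N² = 48
  k=0: +1/(0!*1!*1!*2!*0!*3!) = 1/12
  k=1: −1/(1!*0!*0!*1!*1!*4!) = -1/24
Σ = 1/24  ⇒  CG² = 48*(1/24)² = 1/12
CG = +√(1/12) = +0.288675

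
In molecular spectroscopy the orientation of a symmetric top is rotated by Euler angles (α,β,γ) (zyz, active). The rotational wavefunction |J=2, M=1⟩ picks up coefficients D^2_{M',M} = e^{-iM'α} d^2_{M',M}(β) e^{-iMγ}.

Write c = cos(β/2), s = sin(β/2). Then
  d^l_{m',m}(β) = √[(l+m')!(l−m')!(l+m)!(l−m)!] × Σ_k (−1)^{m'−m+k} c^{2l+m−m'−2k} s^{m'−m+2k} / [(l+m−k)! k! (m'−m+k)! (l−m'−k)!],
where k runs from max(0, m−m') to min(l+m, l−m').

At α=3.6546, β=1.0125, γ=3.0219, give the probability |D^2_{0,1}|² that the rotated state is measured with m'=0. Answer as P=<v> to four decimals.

P=0.3028

Split into d^2_{0,1}(β=1.0125) × two z-phases.
Half-angle: c=0.874569, s=0.484901. N=√(2·2·6·1)=4.898979
k∈{1,2} keeps every argument non-negative
  k=1: (−1)^0·4.8990/(2)·0.8746^3·0.4849^1 = +0.794531
  k=2: (−1)^1·4.8990/(2)·0.8746^1·0.4849^3 = -0.244247
d^2_{0,1}(1.0125) = +0.794531 -0.244247 = +0.550284
|D^2_{0,1}|² = |d^2_{0,1}(β)|² = (+0.550284)² = 0.302813 (the z-rotation phases have unit modulus)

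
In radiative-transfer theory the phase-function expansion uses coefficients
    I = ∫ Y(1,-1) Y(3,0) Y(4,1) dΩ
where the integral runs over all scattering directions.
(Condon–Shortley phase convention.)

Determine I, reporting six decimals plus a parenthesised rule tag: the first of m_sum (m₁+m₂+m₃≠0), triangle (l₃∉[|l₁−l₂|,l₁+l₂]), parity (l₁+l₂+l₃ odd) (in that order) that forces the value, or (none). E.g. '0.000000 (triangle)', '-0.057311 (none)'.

-0.194664 (none)

m-sum 0 ✓  L=8 even ✓  2≤4≤4 ✓
Π(2lᵢ+1) = 3×7×9 = 189
triangle coeff Δ(1,3,4) = 1/252
Σ_t [0,0]: t=0:+1/36 = 1/36
(3j)²=4/63 [(1 3 4; 0 0 0)], sign=+1
Σ_t [0,0]: t=0:+1/72 = 1/72
(3j)²=5/126 [(1 3 4; -1 0 1)], sign=-1
⇒ 4πI² = 10/21
I = (-1)√(10/21/(4π)) = -0.19466390
No selection rule forces the value: the integral is nonzero (none).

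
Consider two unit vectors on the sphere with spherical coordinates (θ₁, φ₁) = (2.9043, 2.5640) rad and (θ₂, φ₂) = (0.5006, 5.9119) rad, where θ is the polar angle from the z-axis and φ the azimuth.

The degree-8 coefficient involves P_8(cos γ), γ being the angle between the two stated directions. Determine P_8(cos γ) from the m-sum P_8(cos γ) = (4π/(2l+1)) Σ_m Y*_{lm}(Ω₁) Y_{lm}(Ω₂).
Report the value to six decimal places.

Expand P_8 via completeness: Σ_{m} conj(Y_{8,m}) at Ω₁ times Y_{8,m} at Ω₂ —
  term(m=-8) = -0.000000-0.000000i   from Y*(Ω₁)=-0.000000+0.000005i, Y(Ω₂)=-0.001430+0.000247i
  term(m=-7) = +0.000000-0.000001i   from Y*(Ω₁)=-0.000049+0.000062i, Y(Ω₂)=-0.009087+0.005479i
  term(m=-6) = +0.000013-0.000038i   from Y*(Ω₁)=-0.000793+0.000266i, Y(Ω₂)=-0.029628+0.038419i
  term(m=-5) = +0.000505-0.000844i   from Y*(Ω₁)=-0.006135-0.001590i, Y(Ω₂)=-0.043741+0.148950i
  term(m=-4) = +0.008447-0.009149i   from Y*(Ω₁)=-0.023985-0.026291i, Y(Ω₂)=+0.029934+0.348618i
  term(m=-3) = +0.061397-0.043732i   from Y*(Ω₁)=-0.023558-0.144163i, Y(Ω₂)=+0.227676+0.463091i
  term(m=-2) = +0.137059-0.059997i   from Y*(Ω₁)=+0.166404-0.377061i, Y(Ω₂)=+0.267445+0.245465i
  term(m=-1) = -0.121079+0.025340i   from Y*(Ω₁)=+0.563741-0.367409i, Y(Ω₂)=-0.171309-0.066698i
  term(m=+0) = -0.109029+0.000000i   from Y*(Ω₁)=+0.249414-0.000000i, Y(Ω₂)=-0.437140+0.000000i
  term(m=+1) = -0.121079-0.025340i   from Y*(Ω₁)=-0.563741-0.367409i, Y(Ω₂)=+0.171309-0.066698i
  term(m=+2) = +0.137059+0.059997i   from Y*(Ω₁)=+0.166404+0.377061i, Y(Ω₂)=+0.267445-0.245465i
  term(m=+3) = +0.061397+0.043732i   from Y*(Ω₁)=+0.023558-0.144163i, Y(Ω₂)=-0.227676+0.463091i
  term(m=+4) = +0.008447+0.009149i   from Y*(Ω₁)=-0.023985+0.026291i, Y(Ω₂)=+0.029934-0.348618i
  term(m=+5) = +0.000505+0.000844i   from Y*(Ω₁)=+0.006135-0.001590i, Y(Ω₂)=+0.043741+0.148950i
  term(m=+6) = +0.000013+0.000038i   from Y*(Ω₁)=-0.000793-0.000266i, Y(Ω₂)=-0.029628-0.038419i
  term(m=+7) = +0.000000+0.000001i   from Y*(Ω₁)=+0.000049+0.000062i, Y(Ω₂)=+0.009087+0.005479i
  term(m=+8) = -0.000000+0.000000i   from Y*(Ω₁)=-0.000000-0.000005i, Y(Ω₂)=-0.001430-0.000247i
Σ over m = +0.063657-0.000000i; ×(4π/17) → +0.047055-0.000000i. Real part: 0.047055

0.047055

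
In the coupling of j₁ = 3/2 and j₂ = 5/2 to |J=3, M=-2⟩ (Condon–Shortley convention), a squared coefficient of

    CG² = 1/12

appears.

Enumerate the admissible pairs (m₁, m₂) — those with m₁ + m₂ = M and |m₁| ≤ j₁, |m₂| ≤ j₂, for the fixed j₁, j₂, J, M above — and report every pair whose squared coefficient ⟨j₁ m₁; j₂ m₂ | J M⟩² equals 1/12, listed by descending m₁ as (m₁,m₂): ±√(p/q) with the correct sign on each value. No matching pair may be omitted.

Admissible pairs with m₁+m₂ = M = -2: (-3/2,-1/2), (-1/2,-3/2), (1/2,-5/2)
  (m₁,m₂)=(1/2,-5/2): CG² = 5/12, CG = +√(5/12)
  (m₁,m₂)=(-1/2,-3/2): CG² = 1/12, CG = +√(1/12)   ← matches the target
  (m₁,m₂)=(-3/2,-1/2): CG² = 1/2, CG = −√(1/2)
Pairs with CG² = 1/12: (-1/2,-3/2): +√(1/12)

(-1/2,-3/2): +√(1/12)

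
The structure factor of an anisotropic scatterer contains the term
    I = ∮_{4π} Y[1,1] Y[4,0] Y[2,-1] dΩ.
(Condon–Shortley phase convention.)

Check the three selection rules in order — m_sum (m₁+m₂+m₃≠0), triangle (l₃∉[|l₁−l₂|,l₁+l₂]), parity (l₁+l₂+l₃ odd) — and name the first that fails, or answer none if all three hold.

Σmᵢ = 0  ✓
l₃∈[|l₁−l₂|,l₁+l₂]=[3,5] required, l₃=2 fails  ✗
Σlᵢ = 7 ⇒ odd

triangle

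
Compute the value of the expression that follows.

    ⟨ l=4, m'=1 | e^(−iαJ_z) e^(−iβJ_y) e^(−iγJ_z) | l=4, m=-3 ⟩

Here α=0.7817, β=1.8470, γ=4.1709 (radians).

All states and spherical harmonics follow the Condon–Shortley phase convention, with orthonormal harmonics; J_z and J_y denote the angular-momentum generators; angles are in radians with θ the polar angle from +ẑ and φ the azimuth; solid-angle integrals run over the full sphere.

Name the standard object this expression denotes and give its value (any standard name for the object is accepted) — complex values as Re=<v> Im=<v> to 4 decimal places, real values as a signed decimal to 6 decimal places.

Wigner D-matrix element, Re=-0.0237 Im=0.0262

This is a Wigner D-matrix element — the rotation-matrix element ⟨l m'| R(α,β,γ) |l m⟩ in the angular-momentum basis.
D^4_{1,-3}(0.7817,1.8470,4.1709) = e^{-i·1·0.7817}·d^4_{1,-3}(1.8470)·e^{-i·-3·4.1709}. Compute d first:
Half-angle: c=0.603032, s=0.797717. N=√(120·6·1·5040)=1904.940944
k∈{0,1} keeps every argument non-negative
  k=0: (−1)^4·1904.9409/(144)·0.6030^4·0.7977^4 = +0.708395
  k=1: (−1)^5·1904.9409/(240)·0.6030^2·0.7977^6 = -0.743780
d^4_{1,-3}(1.8470) = +0.708395 -0.743780 = -0.035384
Attach z-rotation phases: D = e^{-i(1)(0.7817)}·(-0.035384)·e^{-i(-3)(4.1709)} = -0.023739+0.026239i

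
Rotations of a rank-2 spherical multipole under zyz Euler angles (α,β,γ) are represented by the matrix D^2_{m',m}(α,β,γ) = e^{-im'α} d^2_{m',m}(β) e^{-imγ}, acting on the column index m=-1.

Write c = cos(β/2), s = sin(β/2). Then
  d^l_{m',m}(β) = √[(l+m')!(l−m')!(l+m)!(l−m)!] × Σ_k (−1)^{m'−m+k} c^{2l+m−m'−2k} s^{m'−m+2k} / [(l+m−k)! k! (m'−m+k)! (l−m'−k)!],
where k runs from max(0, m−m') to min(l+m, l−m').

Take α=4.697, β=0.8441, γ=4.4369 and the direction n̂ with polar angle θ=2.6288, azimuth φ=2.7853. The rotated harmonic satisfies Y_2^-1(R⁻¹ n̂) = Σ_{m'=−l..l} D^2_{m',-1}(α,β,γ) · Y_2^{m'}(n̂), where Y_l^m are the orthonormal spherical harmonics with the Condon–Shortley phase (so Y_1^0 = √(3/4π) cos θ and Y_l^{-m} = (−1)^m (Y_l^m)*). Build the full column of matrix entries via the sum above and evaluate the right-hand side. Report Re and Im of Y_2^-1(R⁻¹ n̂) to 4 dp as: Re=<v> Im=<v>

Need the full column D^2_{m',-1} for m'=−2..2 at α=4.6970, β=0.8441, γ=4.4369.
cos(β/2)=0.912251, sin(β/2)=0.409631
d^2_{-2,-1}: single k=1 term ⇒ +0.621966;  D = +0.187524+0.593023i
d^2_{-1,-1}: k∈[0..1] ⇒ +0.692560 -0.418925 = +0.273635;  D = -0.262140+0.078477i
d^2_{0,-1}: k∈[0..1] ⇒ -0.761749 +0.153592 = -0.608157;  D = +0.165429+0.585225i
d^2_{1,-1}: k∈[0..1] ⇒ +0.418925 -0.028156 = +0.390769;  D = +0.377625-0.100497i
d^2_{2,-1}: single k=0 term ⇒ -0.125408;  D = -0.030383-0.121671i
Y_2^{m'}(θ=2.6288,φ=2.7853) and Σ D·Y over m':
  (+0.1875+0.5930i)·(+0.0704+0.0608i)  (-0.2621+0.0785i)·(+0.3095+0.1152i)  (+0.1654+0.5852i)·(+0.4030+0.0000i)  (+0.3776-0.1005i)·(-0.3095+0.1152i)  (-0.0304-0.1217i)·(+0.0704-0.0608i)
Y_2^-1(R⁻¹ n̂) = -0.161204+0.350976i

Re=-0.1612 Im=0.3510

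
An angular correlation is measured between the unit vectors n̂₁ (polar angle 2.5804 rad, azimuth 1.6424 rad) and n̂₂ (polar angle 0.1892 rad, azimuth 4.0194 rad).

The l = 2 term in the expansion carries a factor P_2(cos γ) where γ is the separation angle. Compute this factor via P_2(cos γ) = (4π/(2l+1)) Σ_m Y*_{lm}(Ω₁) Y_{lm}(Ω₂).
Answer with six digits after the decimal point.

0.725135

Addition theorem: P_2(cos γ) = (4π/5) Σ_m Y*_{lm}(Ω₁) Y_{lm}(Ω₂), m = −2…2:
  m=-2: Y*=-0.10829 - 0.01561j  Y=-0.00251 - 0.01343j  product 0.00006 + 0.00149j
  m=-1: Y*=0.02490 - 0.34719j  Y=-0.09116 + 0.10979j  product 0.03585 + 0.03439j
  m=+0: Y*=0.36280 + 0.00000j  Y=0.59732 + 0.00000j  product 0.21670 + 0.00000j
  m=+1: Y*=-0.02490 - 0.34719j  Y=0.09116 + 0.10979j  product 0.03585 - 0.03439j
  m=+2: Y*=-0.10829 + 0.01561j  Y=-0.00251 + 0.01343j  product 0.00006 - 0.00149j
Accumulated sum 0.28852 - 0.00000j; after 4π/(2l+1) scaling, 0.72513 - 0.00000j ⇒ P_2 = 0.725135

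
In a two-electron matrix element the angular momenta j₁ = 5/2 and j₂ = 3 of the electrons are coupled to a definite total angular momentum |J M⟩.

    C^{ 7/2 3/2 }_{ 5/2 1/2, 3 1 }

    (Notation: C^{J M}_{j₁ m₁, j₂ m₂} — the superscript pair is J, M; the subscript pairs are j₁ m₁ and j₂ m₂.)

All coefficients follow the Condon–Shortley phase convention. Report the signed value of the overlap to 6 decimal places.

j₁+j₂−J=2  J+j₁−j₂=3  J−j₁+j₂=4  j₁+j₂+J+1=10
(j₁±m₁, j₂±m₂, J±M) = (3,2,4,2,5,2)
P² = 3072/35
sum k=0..2:
  [0] +1/96 = 1/96
  [1] −1/12 = -1/12
  [2] +1/48 = 1/48
S = -5/96
C² = P²·S² = 5/21 ; C = -0.487950

−√(5/21) = -0.487950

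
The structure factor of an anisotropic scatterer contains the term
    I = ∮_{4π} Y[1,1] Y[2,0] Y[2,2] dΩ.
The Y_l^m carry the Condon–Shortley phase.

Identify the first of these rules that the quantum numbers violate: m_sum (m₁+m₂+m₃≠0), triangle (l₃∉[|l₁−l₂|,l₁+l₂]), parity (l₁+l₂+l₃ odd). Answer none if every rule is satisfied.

m_sum

azimuthal sum: 1 + 0 + 2 = 3  ✗
1 ≤ 2 ≤ 3 (triangle on l)
L = 1 + 2 + 2 = 5 (odd)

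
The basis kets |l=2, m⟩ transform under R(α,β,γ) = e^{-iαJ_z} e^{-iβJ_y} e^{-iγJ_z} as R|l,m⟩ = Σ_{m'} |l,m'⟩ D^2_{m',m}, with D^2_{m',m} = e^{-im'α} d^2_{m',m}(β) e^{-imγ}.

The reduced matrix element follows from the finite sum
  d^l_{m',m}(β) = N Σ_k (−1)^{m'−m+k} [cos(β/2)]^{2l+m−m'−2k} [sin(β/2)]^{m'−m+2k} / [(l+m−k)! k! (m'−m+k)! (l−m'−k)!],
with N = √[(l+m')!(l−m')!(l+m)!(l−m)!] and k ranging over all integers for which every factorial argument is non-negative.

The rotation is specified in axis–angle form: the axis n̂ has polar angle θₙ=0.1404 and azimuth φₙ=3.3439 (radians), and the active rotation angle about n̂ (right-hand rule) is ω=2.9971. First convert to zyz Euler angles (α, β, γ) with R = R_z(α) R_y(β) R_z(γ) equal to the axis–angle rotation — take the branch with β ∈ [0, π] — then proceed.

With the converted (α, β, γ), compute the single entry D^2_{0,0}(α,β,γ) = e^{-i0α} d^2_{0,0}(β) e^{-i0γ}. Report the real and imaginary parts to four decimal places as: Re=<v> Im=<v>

Re=0.8854 Im=0.0000

Axis–angle → zyz. n̂ = (sinθₙcosφₙ, sinθₙsinφₙ, cosθₙ) = (-0.137085, -0.028118, +0.990160), ω = 2.9971.
R = I cosω + sinω [n̂]ₓ + (1−cosω) n̂n̂ᵀ gives
  R = [-0.952190, -0.134905, -0.274107; +0.150242, -0.988006, -0.035654; -0.266009, -0.075131, +0.961038]
β = atan2(√(R₁₃²+R₂₃²), R₃₃) = 0.280063; α = atan2(R₂₃, R₁₃) mod 2π = 3.270938; γ = atan2(R₃₂, −R₃₁) mod 2π = 6.007916
First d^2_{0,0}(β=0.2801), then the phase factors e^{-i(0)α} and e^{-i(0)γ}:
c=cos(0.280063/2)=0.990212, s=sin(0.280063/2)=0.139574; N=√[2·2·2·2]=4.000000
k: max(0,(0)−(0))=0 … min(2+(0),2−(0))=2
  k=0: (−1)^0·4.0000/(4)·0.9902^4·0.1396^0 = +0.961418
  k=1: (−1)^1·4.0000/(1)·0.9902^2·0.1396^2 = -0.076406
  k=2: (−1)^2·4.0000/(4)·0.9902^0·0.1396^4 = +0.000380
d^2_{0,0}(0.2801) = +0.961418 -0.076406 +0.000380 = +0.885391
D = (+1.000000+0.000000i)·(+0.885391)·(+1.000000+0.000000i) = +0.885391+0.000000i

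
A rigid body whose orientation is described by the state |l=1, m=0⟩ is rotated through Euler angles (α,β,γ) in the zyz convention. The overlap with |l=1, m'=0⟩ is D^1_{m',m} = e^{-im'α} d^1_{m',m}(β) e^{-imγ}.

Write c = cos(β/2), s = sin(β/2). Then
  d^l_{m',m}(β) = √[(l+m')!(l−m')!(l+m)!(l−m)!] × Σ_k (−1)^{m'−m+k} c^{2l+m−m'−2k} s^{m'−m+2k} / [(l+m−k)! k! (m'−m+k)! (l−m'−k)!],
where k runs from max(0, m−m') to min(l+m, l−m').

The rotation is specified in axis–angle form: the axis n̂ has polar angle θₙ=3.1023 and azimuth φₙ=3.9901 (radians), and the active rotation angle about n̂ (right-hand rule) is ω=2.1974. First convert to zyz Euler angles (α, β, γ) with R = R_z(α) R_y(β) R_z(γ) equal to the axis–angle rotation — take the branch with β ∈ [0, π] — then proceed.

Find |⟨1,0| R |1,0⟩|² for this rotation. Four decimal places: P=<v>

P=0.9951

Axis–angle → zyz. n̂ = (sinθₙcosφₙ, sinθₙsinφₙ, cosθₙ) = (-0.025970, -0.029473, -0.999228), ω = 2.1974.
R = I cosω + sinω [n̂]ₓ + (1−cosω) n̂n̂ᵀ gives
  R = [-0.585327, +0.810613, +0.017292; -0.808184, -0.585019, +0.067757; +0.065041, +0.025684, +0.997552]
β = atan2(√(R₁₃²+R₂₃²), R₃₃) = 0.069986; α = atan2(R₂₃, R₁₃) mod 2π = 1.320916; γ = atan2(R₃₂, −R₃₁) mod 2π = 2.765494
D^1_{0,0}(1.3209,0.0700,2.7655) = e^{-i·0·1.3209}·d^1_{0,0}(0.0700)·e^{-i·0·2.7655}. Compute d first:
c=cos(0.069986/2)=0.999388, s=sin(0.069986/2)=0.034986; N=√[1·1·1·1]=1.000000
k: max(0,(0)−(0))=0 … min(1+(0),1−(0))=1
  k=0: (−1)^0·1.0000/(1)·0.9994^2·0.0350^0 = +0.998776
  k=1: (−1)^1·1.0000/(1)·0.9994^0·0.0350^2 = -0.001224
d^1_{0,0}(0.0700) = +0.998776 -0.001224 = +0.997552
|D^1_{0,0}|² = |d^1_{0,0}(β)|² = (+0.997552)² = 0.995110 (the z-rotation phases have unit modulus)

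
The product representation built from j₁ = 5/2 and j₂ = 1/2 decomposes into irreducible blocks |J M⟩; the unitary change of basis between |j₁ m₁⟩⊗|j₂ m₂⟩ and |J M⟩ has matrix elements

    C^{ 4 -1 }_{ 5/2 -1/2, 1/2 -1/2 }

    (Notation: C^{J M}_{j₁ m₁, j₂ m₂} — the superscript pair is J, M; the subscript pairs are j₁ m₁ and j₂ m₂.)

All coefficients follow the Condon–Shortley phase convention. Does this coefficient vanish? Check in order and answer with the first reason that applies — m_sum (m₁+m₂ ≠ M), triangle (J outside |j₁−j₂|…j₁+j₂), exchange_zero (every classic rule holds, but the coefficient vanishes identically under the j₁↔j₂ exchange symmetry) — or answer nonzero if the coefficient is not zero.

triangle

m-sum: m₁+m₂ = -1/2+(-1/2) = -1, M = -1  ✓
triangle: need |j₁−j₂| ≤ J ≤ j₁+j₂, i.e. J ∈ [2, 3]; J = 4 is outside ✗ ⇒ coefficient is 0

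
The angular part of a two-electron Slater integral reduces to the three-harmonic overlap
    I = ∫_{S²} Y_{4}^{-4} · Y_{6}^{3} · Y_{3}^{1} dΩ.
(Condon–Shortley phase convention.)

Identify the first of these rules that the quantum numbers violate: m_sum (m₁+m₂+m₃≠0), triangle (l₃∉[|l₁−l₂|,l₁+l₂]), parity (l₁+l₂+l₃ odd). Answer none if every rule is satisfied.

m₁+m₂+m₃ = -4 + 3 + 1 = 0  ✓
triangle: |4−6|=2 ≤ l₃=3 ≤ 4+6=10  ✓
parity: l₁+l₂+l₃ = 13 is odd  ✗

parity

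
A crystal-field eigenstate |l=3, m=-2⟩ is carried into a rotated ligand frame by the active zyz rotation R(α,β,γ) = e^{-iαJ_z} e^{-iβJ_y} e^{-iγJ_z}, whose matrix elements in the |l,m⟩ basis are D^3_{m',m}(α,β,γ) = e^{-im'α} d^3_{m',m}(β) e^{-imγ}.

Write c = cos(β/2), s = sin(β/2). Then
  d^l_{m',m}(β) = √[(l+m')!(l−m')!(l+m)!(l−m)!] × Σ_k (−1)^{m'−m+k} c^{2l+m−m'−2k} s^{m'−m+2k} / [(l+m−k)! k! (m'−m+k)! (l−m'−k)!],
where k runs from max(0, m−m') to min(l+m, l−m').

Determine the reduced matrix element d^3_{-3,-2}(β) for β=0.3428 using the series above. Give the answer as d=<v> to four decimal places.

d^3_{-3,-2}(β=0.3428) via the finite sum:
Half-angle: c=0.985347, s=0.170562. N=√(1·720·1·120)=293.938769
k: max(0,(-2)−(-3))=1 … min(3+(-2),3−(-3))=1
  k=1: (−1)^0·293.9388/(120)·0.9853^5·0.1706^1 = +0.388064
d^3_{-3,-2}(0.3428) = +0.388064

d=0.3881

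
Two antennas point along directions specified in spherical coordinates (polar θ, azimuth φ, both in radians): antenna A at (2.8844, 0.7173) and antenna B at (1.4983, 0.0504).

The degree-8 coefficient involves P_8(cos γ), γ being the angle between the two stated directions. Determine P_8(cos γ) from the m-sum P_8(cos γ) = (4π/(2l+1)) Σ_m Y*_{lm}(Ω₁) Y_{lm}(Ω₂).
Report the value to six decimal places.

Addition theorem: P_8(cos γ) = (4π/17) Σ_m Y*_{lm}(Ω₁) Y_{lm}(Ω₂), m = −8…8:
  m=-8: (0.000008, -0.000005) × (0.464225, -0.198025) = (0.000003, -0.000004)  (running Σ = (0.000003, -0.000004))
  m=-7: (-0.000042, 0.000131) × (0.137582, -0.050658) = (0.000001, 0.000020)  (running Σ = (0.000004, 0.000016))
  m=-6: (-0.000528, -0.001219) × (-0.325874, 0.101662) = (0.000296, 0.000344)  (running Σ = (0.000299, 0.000360))
  m=-5: (0.008337, 0.003975) × (-0.164450, 0.042342) = (-0.001539, -0.000301)  (running Σ = (-0.001240, 0.000059))
  m=-4: (-0.045753, 0.012780) × (0.283820, -0.058006) = (-0.012244, 0.006281)  (running Σ = (-0.013484, 0.006341))
  m=-3: (0.097678, -0.148731) × (0.177764, -0.027085) = (0.013335, -0.029085)  (running Σ = (-0.000149, -0.022744))
  m=-2: (0.061690, 0.450145) × (-0.265208, 0.026824) = (-0.028435, -0.117727)  (running Σ = (-0.028584, -0.140471))
  m=-1: (-0.492168, -0.429319) × (-0.183624, 0.009263) = (0.094351, 0.074275)  (running Σ = (0.065767, -0.066196))
  m=0: (0.137279, -0.000000) × (0.259685, 0.000000) = (0.035649, 0.000000)  (running Σ = (0.101416, -0.066196))
  m=1: (0.492168, -0.429319) × (0.183624, 0.009263) = (0.094351, -0.074275)  (running Σ = (0.195767, -0.140471))
  m=2: (0.061690, -0.450145) × (-0.265208, -0.026824) = (-0.028435, 0.117727)  (running Σ = (0.167331, -0.022744))
  m=3: (-0.097678, -0.148731) × (-0.177764, -0.027085) = (0.013335, 0.029085)  (running Σ = (0.180667, 0.006341))
  m=4: (-0.045753, -0.012780) × (0.283820, 0.058006) = (-0.012244, -0.006281)  (running Σ = (0.168423, 0.000059))
  m=5: (-0.008337, 0.003975) × (0.164450, 0.042342) = (-0.001539, 0.000301)  (running Σ = (0.166883, 0.000360))
  m=6: (-0.000528, 0.001219) × (-0.325874, -0.101662) = (0.000296, -0.000344)  (running Σ = (0.167179, 0.000016))
  m=7: (0.000042, 0.000131) × (-0.137582, -0.050658) = (0.000001, -0.000020)  (running Σ = (0.167180, -0.000004))
  m=8: (0.000008, 0.000005) × (0.464225, 0.198025) = (0.000003, 0.000004)  (running Σ = (0.167183, -0.000000))
Σ over m = (0.167183, -0.000000); ×(4π/17) → (0.123581, -0.000000). Real part: 0.123581

0.123581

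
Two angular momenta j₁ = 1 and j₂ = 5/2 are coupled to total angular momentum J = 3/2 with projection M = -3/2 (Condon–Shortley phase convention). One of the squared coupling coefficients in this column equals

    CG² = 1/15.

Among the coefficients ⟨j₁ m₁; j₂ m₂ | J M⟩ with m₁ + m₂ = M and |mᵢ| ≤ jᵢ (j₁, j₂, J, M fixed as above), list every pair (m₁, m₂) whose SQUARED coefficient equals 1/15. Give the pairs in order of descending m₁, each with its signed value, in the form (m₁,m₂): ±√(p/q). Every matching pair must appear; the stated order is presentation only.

Admissible pairs with m₁+m₂ = M = -3/2: (-1,-1/2), (0,-3/2), (1,-5/2)
  (m₁,m₂)=(1,-5/2): CG² = 2/3, CG = +√(2/3)
  (m₁,m₂)=(0,-3/2): CG² = 4/15, CG = −√(4/15)
  (m₁,m₂)=(-1,-1/2): CG² = 1/15, CG = +√(1/15)   ← matches the target
Pairs with CG² = 1/15: (-1,-1/2): +√(1/15)

(-1,-1/2): +√(1/15)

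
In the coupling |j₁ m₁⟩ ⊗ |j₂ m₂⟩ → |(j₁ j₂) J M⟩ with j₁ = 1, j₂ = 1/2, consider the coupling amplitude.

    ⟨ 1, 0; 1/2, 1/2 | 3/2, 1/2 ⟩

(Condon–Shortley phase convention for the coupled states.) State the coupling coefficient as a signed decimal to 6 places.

+0.816497  (= +√(2/3))

√[4·0!2!1!/4! · 1!1!1!0!2!1!] = √(2/3)
  +(−1)^0/∏(0,0,1,1,1,0)! = 1  (running 1)
⟨..|..⟩ = √(2/3)·(1) = +0.816497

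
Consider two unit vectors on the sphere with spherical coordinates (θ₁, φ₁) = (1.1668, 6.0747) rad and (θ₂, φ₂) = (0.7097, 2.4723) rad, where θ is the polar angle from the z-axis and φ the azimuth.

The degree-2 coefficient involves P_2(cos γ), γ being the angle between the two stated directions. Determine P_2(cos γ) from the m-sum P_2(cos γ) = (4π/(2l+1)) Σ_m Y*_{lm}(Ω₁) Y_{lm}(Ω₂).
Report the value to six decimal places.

-0.414699

Addition theorem: P_2(cos γ) = (4π/5) Σ_m Y*_{lm}(Ω₁) Y_{lm}(Ω₂), m = −2…2:
  term(m=-2) = +0.032381+0.042667i   from Y*(Ω₁)=+0.298604-0.132265i, Y(Ω₂)=+0.037743+0.159606i
  term(m=-1) = -0.095507-0.047415i   from Y*(Ω₁)=+0.273192-0.057796i, Y(Ω₂)=-0.299474-0.236915i
  term(m=+0) = -0.038751-0.000000i   from Y*(Ω₁)=-0.169184-0.000000i, Y(Ω₂)=+0.229046+0.000000i
  term(m=+1) = -0.095507+0.047415i   from Y*(Ω₁)=-0.273192-0.057796i, Y(Ω₂)=+0.299474-0.236915i
  term(m=+2) = +0.032381-0.042667i   from Y*(Ω₁)=+0.298604+0.132265i, Y(Ω₂)=+0.037743-0.159606i
Σ over m = -0.165003+0.000000i; ×(4π/5) → -0.414699+0.000000i. Real part: -0.414699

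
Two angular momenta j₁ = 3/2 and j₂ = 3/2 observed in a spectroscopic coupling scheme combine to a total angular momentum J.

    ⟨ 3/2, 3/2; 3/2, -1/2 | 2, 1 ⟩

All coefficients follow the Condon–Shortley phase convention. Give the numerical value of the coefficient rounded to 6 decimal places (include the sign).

j₁+j₂−J=1  J+j₁−j₂=2  J−j₁+j₂=2  j₁+j₂+J+1=6
(j₁±m₁, j₂±m₂, J±M) = (3,0,1,2,3,1)
P² = 2
sum k=0..0:
  [0] +1/2 = 1/2
S = 1/2
C² = P²·S² = 1/2 ; C = +0.707107

+√(1/2) = +0.707107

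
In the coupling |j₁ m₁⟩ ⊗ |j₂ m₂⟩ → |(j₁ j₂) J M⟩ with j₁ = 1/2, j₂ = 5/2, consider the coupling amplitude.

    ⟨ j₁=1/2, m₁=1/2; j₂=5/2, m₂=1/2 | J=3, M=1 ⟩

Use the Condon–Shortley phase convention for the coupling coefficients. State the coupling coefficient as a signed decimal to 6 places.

+0.816497

√[7·0!1!5!/7! · 1!0!3!2!4!2!] = √(96)
  +(−1)^0/∏(0,0,0,3,1,2)! = 1/12  (running 1/12)
⟨..|..⟩ = √(96)·(1/12) = +0.816497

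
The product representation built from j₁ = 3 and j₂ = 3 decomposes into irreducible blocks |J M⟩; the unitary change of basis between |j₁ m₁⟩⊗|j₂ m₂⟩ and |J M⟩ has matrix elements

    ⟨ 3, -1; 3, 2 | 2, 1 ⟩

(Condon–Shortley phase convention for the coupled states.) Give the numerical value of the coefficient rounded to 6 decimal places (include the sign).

j₁+j₂−J=4  J+j₁−j₂=2  J−j₁+j₂=2  j₁+j₂+J+1=9
(j₁±m₁, j₂±m₂, J±M) = (2,4,5,1,3,1)
P² = 320/7
sum k=3..4:
  [3] −1/12 = -1/12
  [4] +1/48 = 1/48
S = -1/16
C² = P²·S² = 5/28 ; C = -0.422577

-0.422577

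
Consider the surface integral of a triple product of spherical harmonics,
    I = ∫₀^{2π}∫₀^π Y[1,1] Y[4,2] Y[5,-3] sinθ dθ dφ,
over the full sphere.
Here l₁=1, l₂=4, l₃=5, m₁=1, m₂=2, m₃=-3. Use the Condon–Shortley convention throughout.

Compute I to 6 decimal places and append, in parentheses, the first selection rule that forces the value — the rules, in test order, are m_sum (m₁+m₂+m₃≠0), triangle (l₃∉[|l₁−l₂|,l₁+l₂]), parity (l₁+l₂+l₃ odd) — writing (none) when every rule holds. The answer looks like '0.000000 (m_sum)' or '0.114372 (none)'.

-0.259847 (none)

m-sum 0 ✓  L=10 even ✓  3≤5≤5 ✓
Π(2lᵢ+1) = 3×9×11 = 297
triangle coeff Δ(1,4,5) = 1/495
Σ_t [0,0]: t=0:+1/576 = 1/576
(3j)²=5/99 [(1 4 5; 0 0 0)], sign=-1
Σ_t [0,0]: t=0:+1/2880 = 1/2880
(3j)²=28/495 [(1 4 5; 1 2 -3)], sign=+1
⇒ 4πI² = 28/33
I = (-1)√(28/33/(4π)) = -0.25984664
No selection rule forces the value: the integral is nonzero (none).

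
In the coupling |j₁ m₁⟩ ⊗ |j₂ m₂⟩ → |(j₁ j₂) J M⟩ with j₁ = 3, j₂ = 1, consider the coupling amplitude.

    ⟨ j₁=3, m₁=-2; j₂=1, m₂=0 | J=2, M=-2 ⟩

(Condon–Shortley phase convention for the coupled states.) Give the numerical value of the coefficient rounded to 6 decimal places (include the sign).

-0.487950  (= −√(5/21))

j₁+j₂−J=2  J+j₁−j₂=4  J−j₁+j₂=0  j₁+j₂+J+1=7
(j₁±m₁, j₂±m₂, J±M) = (1,5,1,1,0,4)
P² = 960/7
sum k=1..1:
  [1] −1/24 = -1/24
S = -1/24
C² = P²·S² = 5/21 ; C = -0.487950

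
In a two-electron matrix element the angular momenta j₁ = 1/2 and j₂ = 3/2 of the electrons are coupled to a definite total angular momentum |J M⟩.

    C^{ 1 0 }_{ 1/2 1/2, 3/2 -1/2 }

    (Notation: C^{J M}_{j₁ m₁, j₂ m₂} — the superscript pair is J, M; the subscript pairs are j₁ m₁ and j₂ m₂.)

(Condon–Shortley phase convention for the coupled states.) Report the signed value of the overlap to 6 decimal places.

+0.707107

j₁+j₂−J=1  J+j₁−j₂=0  J−j₁+j₂=2  j₁+j₂+J+1=4
(j₁±m₁, j₂±m₂, J±M) = (1,0,1,2,1,1)
P² = 1/2
sum k=0..0:
  [0] +1/1 = 1
S = 1
C² = P²·S² = 1/2 ; C = +0.707107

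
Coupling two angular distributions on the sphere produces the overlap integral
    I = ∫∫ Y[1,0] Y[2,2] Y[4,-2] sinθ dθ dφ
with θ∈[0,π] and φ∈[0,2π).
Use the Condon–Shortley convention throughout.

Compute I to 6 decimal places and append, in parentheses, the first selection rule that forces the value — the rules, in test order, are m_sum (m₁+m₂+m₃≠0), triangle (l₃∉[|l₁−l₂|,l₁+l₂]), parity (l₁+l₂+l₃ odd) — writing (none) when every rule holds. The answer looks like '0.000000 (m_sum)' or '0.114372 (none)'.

triangle: need 1≤l₃≤3, have 4; I=0

0.000000 (triangle)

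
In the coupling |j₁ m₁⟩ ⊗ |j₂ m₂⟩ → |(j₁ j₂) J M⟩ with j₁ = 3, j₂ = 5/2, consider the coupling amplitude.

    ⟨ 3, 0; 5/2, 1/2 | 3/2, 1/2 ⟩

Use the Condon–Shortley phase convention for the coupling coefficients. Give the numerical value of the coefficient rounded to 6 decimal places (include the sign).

√[4·4!2!1!/8! · 3!3!3!2!2!1!] = √(144/35)
  +(−1)^2/∏(2,2,1,1,1,0)! = 1/4  (running 1/4)
  +(−1)^3/∏(3,1,0,0,2,1)! = -1/12  (running 1/6)
⟨..|..⟩ = √(144/35)·(1/6) = +0.338062

+√(4/35) = +0.338062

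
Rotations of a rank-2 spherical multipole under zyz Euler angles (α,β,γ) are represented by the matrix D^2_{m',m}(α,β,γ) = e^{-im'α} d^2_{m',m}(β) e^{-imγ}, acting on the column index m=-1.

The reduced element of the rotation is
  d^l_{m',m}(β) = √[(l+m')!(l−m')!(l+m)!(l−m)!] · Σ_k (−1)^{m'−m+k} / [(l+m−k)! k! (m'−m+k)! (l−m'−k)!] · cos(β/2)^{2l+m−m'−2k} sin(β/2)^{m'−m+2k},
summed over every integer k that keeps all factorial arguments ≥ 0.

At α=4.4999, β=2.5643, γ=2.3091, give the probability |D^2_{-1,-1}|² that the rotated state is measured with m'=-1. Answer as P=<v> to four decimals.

First d^2_{-1,-1}(β=2.5643), then the phase factors e^{-i(-1)α} and e^{-i(-1)γ}:
With c≡cos(β/2)=0.284655 and s≡sin(β/2)=0.958630, N=[1·6·1·6]^{1/2}=6.000000
k: max(0,(-1)−(-1))=0 … min(2+(-1),2−(-1))=1
  k=0: (−1)^0·6.0000/(6)·0.2847^4·0.9586^0 = +0.006566
  k=1: (−1)^1·6.0000/(2)·0.2847^2·0.9586^2 = -0.223388
d^2_{-1,-1}(2.5643) = +0.006566 -0.223388 = -0.216823
|D^2_{-1,-1}|² = |d^2_{-1,-1}(β)|² = (-0.216823)² = 0.047012 (the z-rotation phases have unit modulus)

P=0.0470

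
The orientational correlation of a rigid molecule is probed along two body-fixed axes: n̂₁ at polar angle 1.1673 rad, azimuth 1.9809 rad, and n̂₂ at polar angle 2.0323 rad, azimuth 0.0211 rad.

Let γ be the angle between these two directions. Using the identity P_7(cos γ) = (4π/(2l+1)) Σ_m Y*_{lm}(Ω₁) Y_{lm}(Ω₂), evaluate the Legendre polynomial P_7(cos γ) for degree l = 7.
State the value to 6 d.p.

-0.196679

Expand P_7 via completeness: Σ_{m} conj(Y_{7,m}) at Ω₁ times Y_{7,m} at Ω₂ —
  term(m=-7) = +0.026097+0.058663i   from Y*(Ω₁)=+0.074463+0.268149i, Y(Ω₂)=+0.228200-0.033952i
  term(m=-6) = -0.131926+0.137910i   from Y*(Ω₁)=+0.345397-0.279864i, Y(Ω₂)=-0.425875+0.054206i
  term(m=-5) = -0.075180-0.029525i   from Y*(Ω₁)=-0.215064-0.111889i, Y(Ω₂)=+0.331316-0.035084i
  term(m=-4) = -0.000269-0.018206i   from Y*(Ω₁)=+0.014281-0.204799i, Y(Ω₂)=+0.088375-0.007477i
  term(m=-3) = +0.105961-0.045273i   from Y*(Ω₁)=-0.306333+0.108528i, Y(Ω₂)=-0.353848+0.022429i
  term(m=-2) = -0.003542-0.003490i   from Y*(Ω₁)=-0.051057-0.054741i, Y(Ω₂)=+0.066362-0.002802i
  term(m=-1) = -0.040464+0.098720i   from Y*(Ω₁)=-0.131619+0.302743i, Y(Ω₂)=+0.323121-0.006819i
  term(m=+0) = +0.003877+0.000000i   from Y*(Ω₁)=-0.035841-0.000000i, Y(Ω₂)=-0.108182+0.000000i
  term(m=+1) = -0.040464-0.098720i   from Y*(Ω₁)=+0.131619+0.302743i, Y(Ω₂)=-0.323121-0.006819i
  term(m=+2) = -0.003542+0.003490i   from Y*(Ω₁)=-0.051057+0.054741i, Y(Ω₂)=+0.066362+0.002802i
  term(m=+3) = +0.105961+0.045273i   from Y*(Ω₁)=+0.306333+0.108528i, Y(Ω₂)=+0.353848+0.022429i
  term(m=+4) = -0.000269+0.018206i   from Y*(Ω₁)=+0.014281+0.204799i, Y(Ω₂)=+0.088375+0.007477i
  term(m=+5) = -0.075180+0.029525i   from Y*(Ω₁)=+0.215064-0.111889i, Y(Ω₂)=-0.331316-0.035084i
  term(m=+6) = -0.131926-0.137910i   from Y*(Ω₁)=+0.345397+0.279864i, Y(Ω₂)=-0.425875-0.054206i
  term(m=+7) = +0.026097-0.058663i   from Y*(Ω₁)=-0.074463+0.268149i, Y(Ω₂)=-0.228200-0.033952i
Total Σ_m = -0.234769+0.000000i. Multiply by 0.837758: -0.196679+0.000000i. P_7(cos γ) = -0.196679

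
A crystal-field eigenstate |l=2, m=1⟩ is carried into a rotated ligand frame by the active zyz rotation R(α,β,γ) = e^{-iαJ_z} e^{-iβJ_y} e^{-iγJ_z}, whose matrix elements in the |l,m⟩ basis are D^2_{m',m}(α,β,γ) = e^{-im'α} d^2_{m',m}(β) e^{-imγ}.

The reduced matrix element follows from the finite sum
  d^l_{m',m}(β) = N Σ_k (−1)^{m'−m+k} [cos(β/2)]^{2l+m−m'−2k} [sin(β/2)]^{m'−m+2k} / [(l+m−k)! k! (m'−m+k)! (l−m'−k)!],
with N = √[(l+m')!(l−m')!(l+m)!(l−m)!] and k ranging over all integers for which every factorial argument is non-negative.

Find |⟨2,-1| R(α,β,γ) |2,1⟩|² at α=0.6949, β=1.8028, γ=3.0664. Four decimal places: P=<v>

P=0.1103

D^2_{-1,1}(0.6949,1.8028,3.0664) = e^{-i·-1·0.6949}·d^2_{-1,1}(1.8028)·e^{-i·1·3.0664}. Compute d first:
With c≡cos(β/2)=0.620513 and s≡sin(β/2)=0.784196, N=[1·6·6·1]^{1/2}=6.000000
The bounds max(0,m−m')=2 and min(l+m,l−m')=3 give 2 terms
  k=2: (−1)^0·6.0000/(2)·0.6205^2·0.7842^2 = +0.710350
  k=3: (−1)^1·6.0000/(6)·0.6205^0·0.7842^4 = -0.378181
d^2_{-1,1}(1.8028) = +0.710350 -0.378181 = +0.332169
|D^2_{-1,1}|² = |d^2_{-1,1}(β)|² = (+0.332169)² = 0.110336 (the z-rotation phases have unit modulus)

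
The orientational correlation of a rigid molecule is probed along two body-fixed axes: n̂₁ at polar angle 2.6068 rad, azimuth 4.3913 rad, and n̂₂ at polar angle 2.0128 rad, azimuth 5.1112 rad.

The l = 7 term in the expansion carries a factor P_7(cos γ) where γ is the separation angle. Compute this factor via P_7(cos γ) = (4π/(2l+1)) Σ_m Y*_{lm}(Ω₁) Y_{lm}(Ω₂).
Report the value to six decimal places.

0.102113

Expand P_7 via completeness: Σ_{m} conj(Y_{7,m}) at Ω₁ times Y_{7,m} at Ω₂ —
  [-7]  conj(Y_{7,-7})(Ω₁) = +0.003482-0.002798i ; Y_{7,-7}(Ω₂) = -0.084508+0.231572i ; Δ = +0.000354+0.001043i
  [-6]  conj(Y_{7,-6})(Ω₁) = -0.009826-0.026447i ; Y_{7,-6}(Ω₂) = -0.319752-0.297120i ; Δ = -0.004716+0.011376i
  [-5]  conj(Y_{7,-5})(Ω₁) = -0.108743+0.003769i ; Y_{7,-5}(Ω₂) = +0.278292-0.125367i ; Δ = -0.029790+0.014682i
  [-4]  conj(Y_{7,-4})(Ω₁) = -0.079722+0.270664i ; Y_{7,-4}(Ω₂) = -0.003183-0.130167i ; Δ = +0.035485+0.009516i
  [-3]  conj(Y_{7,-3})(Ω₁) = +0.390862+0.271746i ; Y_{7,-3}(Ω₂) = +0.326132+0.128135i ; Δ = +0.092653+0.138708i
  [-2]  conj(Y_{7,-2})(Ω₁) = +0.334097-0.249883i ; Y_{7,-2}(Ω₂) = -0.012962+0.013283i ; Δ = -0.001011+0.007677i
  [-1]  conj(Y_{7,-1})(Ω₁) = +0.023576+0.070885i ; Y_{7,-1}(Ω₂) = +0.129076+0.306307i ; Δ = -0.018670+0.016371i
  [+0]  conj(Y_{7,0})(Ω₁) = +0.443394-0.000000i ; Y_{7,0}(Ω₂) = -0.060265+0.000000i ; Δ = -0.026721+0.000000i
  [+1]  conj(Y_{7,1})(Ω₁) = -0.023576+0.070885i ; Y_{7,1}(Ω₂) = -0.129076+0.306307i ; Δ = -0.018670-0.016371i
  [+2]  conj(Y_{7,2})(Ω₁) = +0.334097+0.249883i ; Y_{7,2}(Ω₂) = -0.012962-0.013283i ; Δ = -0.001011-0.007677i
  [+3]  conj(Y_{7,3})(Ω₁) = -0.390862+0.271746i ; Y_{7,3}(Ω₂) = -0.326132+0.128135i ; Δ = +0.092653-0.138708i
  [+4]  conj(Y_{7,4})(Ω₁) = -0.079722-0.270664i ; Y_{7,4}(Ω₂) = -0.003183+0.130167i ; Δ = +0.035485-0.009516i
  [+5]  conj(Y_{7,5})(Ω₁) = +0.108743+0.003769i ; Y_{7,5}(Ω₂) = -0.278292-0.125367i ; Δ = -0.029790-0.014682i
  [+6]  conj(Y_{7,6})(Ω₁) = -0.009826+0.026447i ; Y_{7,6}(Ω₂) = -0.319752+0.297120i ; Δ = -0.004716-0.011376i
  [+7]  conj(Y_{7,7})(Ω₁) = -0.003482-0.002798i ; Y_{7,7}(Ω₂) = +0.084508+0.231572i ; Δ = +0.000354-0.001043i
Total Σ_m = +0.121889-0.000000i. Multiply by 0.837758: +0.102113-0.000000i. P_7(cos γ) = 0.102113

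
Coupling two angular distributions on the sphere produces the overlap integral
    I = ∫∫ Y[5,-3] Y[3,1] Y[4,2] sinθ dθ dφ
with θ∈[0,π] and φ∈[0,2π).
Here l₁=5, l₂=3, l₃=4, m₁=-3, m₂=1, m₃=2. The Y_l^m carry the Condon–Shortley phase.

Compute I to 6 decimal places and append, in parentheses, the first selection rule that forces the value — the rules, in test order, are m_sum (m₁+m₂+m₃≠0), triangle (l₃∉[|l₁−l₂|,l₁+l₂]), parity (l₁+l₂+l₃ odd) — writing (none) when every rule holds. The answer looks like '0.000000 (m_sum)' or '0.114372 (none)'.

-0.144236 (none)

m-sum 0 ✓  L=12 even ✓  2≤4≤8 ✓
Π(2lᵢ+1) = 11×7×9 = 693
triangle coeff Δ(5,3,4) = 1/180180
Σ_t [1,3]: t=1:−1/576 t=2:+1/144 t=3:−1/576 = 1/288
(3j)²=20/1001 [(5 3 4; 0 0 0)], sign=+1
Σ_t [2,4]: t=2:+1/5760 t=3:−1/720 t=4:+1/2304 = -1/1280
(3j)²=27/1430 [(5 3 4; -3 1 2)], sign=-1
⇒ 4πI² = 486/1859
I = (-1)√(486/1859/(4π)) = -0.14423595
No selection rule forces the value: the integral is nonzero (none).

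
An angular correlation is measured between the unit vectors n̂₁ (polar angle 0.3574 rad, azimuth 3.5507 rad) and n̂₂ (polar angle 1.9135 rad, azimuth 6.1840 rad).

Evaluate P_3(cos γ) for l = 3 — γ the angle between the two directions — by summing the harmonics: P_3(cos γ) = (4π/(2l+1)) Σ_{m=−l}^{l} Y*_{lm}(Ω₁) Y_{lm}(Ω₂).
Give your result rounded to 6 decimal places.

0.356799

Addition theorem: P_3(cos γ) = (4π/7) Σ_m Y*_{lm}(Ω₁) Y_{lm}(Ω₂), m = −3…3:
  term(m=-3) = -0.000286-0.006221i   from Y*(Ω₁)=-0.006016-0.016820i, Y(Ω₂)=+0.333271+0.102201i
  term(m=-2) = -0.018786-0.030353i   from Y*(Ω₁)=+0.080092+0.085529i, Y(Ω₂)=-0.298669-0.060037i
  term(m=-1) = +0.044349+0.024708i   from Y*(Ω₁)=-0.351447-0.152377i, Y(Ω₂)=-0.131880-0.013124i
  term(m=+0) = +0.148198+0.000000i   from Y*(Ω₁)=+0.485259-0.000000i, Y(Ω₂)=+0.305400+0.000000i
  term(m=+1) = +0.044349-0.024708i   from Y*(Ω₁)=+0.351447-0.152377i, Y(Ω₂)=+0.131880-0.013124i
  term(m=+2) = -0.018786+0.030353i   from Y*(Ω₁)=+0.080092-0.085529i, Y(Ω₂)=-0.298669+0.060037i
  term(m=+3) = -0.000286+0.006221i   from Y*(Ω₁)=+0.006016-0.016820i, Y(Ω₂)=-0.333271+0.102201i
Σ over m = +0.198752-0.000000i; ×(4π/7) → +0.356799-0.000000i. Real part: 0.356799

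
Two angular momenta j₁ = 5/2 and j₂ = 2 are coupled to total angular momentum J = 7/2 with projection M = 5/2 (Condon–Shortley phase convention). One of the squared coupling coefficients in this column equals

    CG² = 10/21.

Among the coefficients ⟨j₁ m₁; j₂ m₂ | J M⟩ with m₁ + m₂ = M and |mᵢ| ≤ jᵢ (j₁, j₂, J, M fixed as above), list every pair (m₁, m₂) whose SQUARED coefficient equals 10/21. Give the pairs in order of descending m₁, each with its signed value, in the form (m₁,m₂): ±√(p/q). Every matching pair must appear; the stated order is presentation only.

Admissible pairs with m₁+m₂ = M = 5/2: (1/2,2), (3/2,1), (5/2,0)
  (m₁,m₂)=(5/2,0): CG² = 10/21, CG = +√(10/21)   ← matches the target
  (m₁,m₂)=(3/2,1): CG² = 1/63, CG = +√(1/63)
  (m₁,m₂)=(1/2,2): CG² = 32/63, CG = −√(32/63)
Pairs with CG² = 10/21: (5/2,0): +√(10/21)

(5/2,0): +√(10/21)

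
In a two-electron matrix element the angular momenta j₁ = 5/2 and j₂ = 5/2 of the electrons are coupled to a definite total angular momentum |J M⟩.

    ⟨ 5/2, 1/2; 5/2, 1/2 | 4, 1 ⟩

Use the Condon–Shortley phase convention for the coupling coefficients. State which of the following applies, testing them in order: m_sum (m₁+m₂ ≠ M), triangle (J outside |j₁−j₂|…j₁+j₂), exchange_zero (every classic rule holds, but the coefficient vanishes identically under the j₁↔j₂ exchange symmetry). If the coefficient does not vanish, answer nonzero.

exchange_zero

m-sum: m₁+m₂ = 1/2+1/2 = 1, M = 1  ✓
triangle: |j₁−j₂| = 0 ≤ J = 4 ≤ j₁+j₂ = 5  ✓
exchange: j₁=j₂ and m₁=m₂, and (−1)^(j₁+j₂−J) = (−1)^1 = −1 forces ⟨j₁m₁;j₂m₂|JM⟩ = −⟨j₂m₂;j₁m₁|JM⟩ = −⟨j₁m₁;j₂m₂|JM⟩ ⇒ the coefficient vanishes identically
Racah sum check: Σ_k collapses to 0 ⇒ CG = 0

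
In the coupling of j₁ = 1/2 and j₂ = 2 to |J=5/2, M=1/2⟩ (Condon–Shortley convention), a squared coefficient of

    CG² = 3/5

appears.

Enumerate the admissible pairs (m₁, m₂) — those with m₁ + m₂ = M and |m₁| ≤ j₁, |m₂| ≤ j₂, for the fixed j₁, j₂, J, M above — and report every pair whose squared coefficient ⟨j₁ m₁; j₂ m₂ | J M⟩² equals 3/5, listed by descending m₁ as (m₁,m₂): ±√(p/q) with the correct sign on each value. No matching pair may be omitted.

Admissible pairs with m₁+m₂ = M = 1/2: (-1/2,1), (1/2,0)
  (m₁,m₂)=(1/2,0): CG² = 3/5, CG = +√(3/5)   ← matches the target
  (m₁,m₂)=(-1/2,1): CG² = 2/5, CG = +√(2/5)
Pairs with CG² = 3/5: (1/2,0): +√(3/5)

(1/2,0): +√(3/5)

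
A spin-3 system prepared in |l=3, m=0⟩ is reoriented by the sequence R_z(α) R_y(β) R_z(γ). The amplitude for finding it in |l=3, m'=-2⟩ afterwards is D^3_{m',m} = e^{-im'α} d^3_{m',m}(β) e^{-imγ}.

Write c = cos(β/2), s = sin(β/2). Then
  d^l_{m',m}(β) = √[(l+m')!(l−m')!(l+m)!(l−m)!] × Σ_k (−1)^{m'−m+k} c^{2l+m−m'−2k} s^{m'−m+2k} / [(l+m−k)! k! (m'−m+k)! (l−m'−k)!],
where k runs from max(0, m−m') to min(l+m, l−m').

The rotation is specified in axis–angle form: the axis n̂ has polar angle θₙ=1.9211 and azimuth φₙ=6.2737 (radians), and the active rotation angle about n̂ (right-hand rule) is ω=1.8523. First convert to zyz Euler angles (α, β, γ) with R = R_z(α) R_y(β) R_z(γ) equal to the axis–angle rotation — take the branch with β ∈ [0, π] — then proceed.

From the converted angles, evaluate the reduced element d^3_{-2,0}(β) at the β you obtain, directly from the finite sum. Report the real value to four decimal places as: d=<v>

Axis–angle → zyz. n̂ = (sinθₙcosφₙ, sinθₙsinφₙ, cosθₙ) = (+0.939226, -0.008909, -0.343183), ω = 1.8523.
R = I cosω + sinω [n̂]ₓ + (1−cosω) n̂n̂ᵀ gives
  R = [+0.849406, +0.318983, -0.420427; -0.340367, -0.277699, -0.898350; -0.403311, +0.906164, -0.127308]
β = atan2(√(R₁₃²+R₂₃²), R₃₃) = 1.698451; α = atan2(R₂₃, R₁₃) mod 2π = 4.274668; γ = atan2(R₃₂, −R₃₁) mod 2π = 1.152046
d^3_{-2,0}(β=1.6985) via the finite sum:
c=cos(1.698451/2)=0.660565, s=sin(1.698451/2)=0.750769; N=√[1·120·6·6]=65.726707
The bounds max(0,m−m')=2 and min(l+m,l−m')=3 give 2 terms
  k=2: (−1)^0·65.7267/(12)·0.6606^4·0.7508^2 = +0.587808
  k=3: (−1)^1·65.7267/(12)·0.6606^2·0.7508^4 = -0.759306
d^3_{-2,0}(1.6985) = +0.587808 -0.759306 = -0.171498

d=-0.1715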